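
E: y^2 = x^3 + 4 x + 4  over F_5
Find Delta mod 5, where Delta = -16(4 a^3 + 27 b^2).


4 a^3 + 27 b^2 = 4*4^3 + 27*4^2 = 256 + 432 = 688
Delta = -16 * (688) = -11008
Delta mod 5 = 2

Delta = 2 (mod 5)


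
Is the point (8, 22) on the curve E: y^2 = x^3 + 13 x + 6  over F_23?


Check whether y^2 = x^3 + 13 x + 6 (mod 23) for (x, y) = (8, 22).
LHS: y^2 = 22^2 mod 23 = 1
RHS: x^3 + 13 x + 6 = 8^3 + 13*8 + 6 mod 23 = 1
LHS = RHS

Yes, on the curve


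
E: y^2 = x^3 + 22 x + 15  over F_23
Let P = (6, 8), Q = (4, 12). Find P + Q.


P != Q, so use the chord formula.
s = (y2 - y1) / (x2 - x1) = (4) / (21) mod 23 = 21
x3 = s^2 - x1 - x2 mod 23 = 21^2 - 6 - 4 = 17
y3 = s (x1 - x3) - y1 mod 23 = 21 * (6 - 17) - 8 = 14

P + Q = (17, 14)


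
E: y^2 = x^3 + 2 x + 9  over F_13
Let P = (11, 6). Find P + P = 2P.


Doubling: s = (3 x1^2 + a) / (2 y1)
s = (3*11^2 + 2) / (2*6) mod 13 = 12
x3 = s^2 - 2 x1 mod 13 = 12^2 - 2*11 = 5
y3 = s (x1 - x3) - y1 mod 13 = 12 * (11 - 5) - 6 = 1

2P = (5, 1)


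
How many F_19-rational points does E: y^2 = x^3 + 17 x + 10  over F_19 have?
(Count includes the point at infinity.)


For each x in F_19, count y with y^2 = x^3 + 17 x + 10 mod 19:
  x = 1: RHS = 9, y in [3, 16]  -> 2 point(s)
  x = 4: RHS = 9, y in [3, 16]  -> 2 point(s)
  x = 5: RHS = 11, y in [7, 12]  -> 2 point(s)
  x = 6: RHS = 5, y in [9, 10]  -> 2 point(s)
  x = 7: RHS = 16, y in [4, 15]  -> 2 point(s)
  x = 12: RHS = 4, y in [2, 17]  -> 2 point(s)
  x = 14: RHS = 9, y in [3, 16]  -> 2 point(s)
  x = 15: RHS = 11, y in [7, 12]  -> 2 point(s)
  x = 17: RHS = 6, y in [5, 14]  -> 2 point(s)
  x = 18: RHS = 11, y in [7, 12]  -> 2 point(s)
Affine points: 20. Add the point at infinity: total = 21.

#E(F_19) = 21


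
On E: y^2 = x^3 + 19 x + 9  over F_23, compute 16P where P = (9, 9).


k = 16 = 10000_2 (binary, LSB first: 00001)
Double-and-add from P = (9, 9):
  bit 0 = 0: acc unchanged = O
  bit 1 = 0: acc unchanged = O
  bit 2 = 0: acc unchanged = O
  bit 3 = 0: acc unchanged = O
  bit 4 = 1: acc = O + (16, 4) = (16, 4)

16P = (16, 4)


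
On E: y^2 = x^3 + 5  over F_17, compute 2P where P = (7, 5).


Doubling: s = (3 x1^2 + a) / (2 y1)
s = (3*7^2 + 0) / (2*5) mod 17 = 13
x3 = s^2 - 2 x1 mod 17 = 13^2 - 2*7 = 2
y3 = s (x1 - x3) - y1 mod 17 = 13 * (7 - 2) - 5 = 9

2P = (2, 9)


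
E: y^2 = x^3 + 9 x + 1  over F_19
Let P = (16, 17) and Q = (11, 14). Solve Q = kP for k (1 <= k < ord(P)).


Enumerate multiples of P until we hit Q = (11, 14):
  1P = (16, 17)
  2P = (11, 14)
Match found at i = 2.

k = 2


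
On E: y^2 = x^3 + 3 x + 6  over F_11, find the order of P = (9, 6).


Compute successive multiples of P until we hit O:
  1P = (9, 6)
  2P = (9, 5)
  3P = O

ord(P) = 3


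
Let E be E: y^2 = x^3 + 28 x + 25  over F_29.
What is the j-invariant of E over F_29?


Delta = -16(4 a^3 + 27 b^2) mod 29 = 25
-1728 * (4 a)^3 = -1728 * (4*28)^3 mod 29 = 15
j = 15 * 25^(-1) mod 29 = 18

j = 18 (mod 29)


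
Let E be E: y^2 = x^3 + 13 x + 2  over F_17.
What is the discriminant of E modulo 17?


4 a^3 + 27 b^2 = 4*13^3 + 27*2^2 = 8788 + 108 = 8896
Delta = -16 * (8896) = -142336
Delta mod 17 = 5

Delta = 5 (mod 17)


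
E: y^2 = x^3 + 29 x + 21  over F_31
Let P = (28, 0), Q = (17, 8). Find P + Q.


P != Q, so use the chord formula.
s = (y2 - y1) / (x2 - x1) = (8) / (20) mod 31 = 19
x3 = s^2 - x1 - x2 mod 31 = 19^2 - 28 - 17 = 6
y3 = s (x1 - x3) - y1 mod 31 = 19 * (28 - 6) - 0 = 15

P + Q = (6, 15)


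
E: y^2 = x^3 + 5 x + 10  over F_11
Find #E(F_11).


For each x in F_11, count y with y^2 = x^3 + 5 x + 10 mod 11:
  x = 1: RHS = 5, y in [4, 7]  -> 2 point(s)
  x = 6: RHS = 3, y in [5, 6]  -> 2 point(s)
  x = 7: RHS = 3, y in [5, 6]  -> 2 point(s)
  x = 8: RHS = 1, y in [1, 10]  -> 2 point(s)
  x = 9: RHS = 3, y in [5, 6]  -> 2 point(s)
  x = 10: RHS = 4, y in [2, 9]  -> 2 point(s)
Affine points: 12. Add the point at infinity: total = 13.

#E(F_11) = 13


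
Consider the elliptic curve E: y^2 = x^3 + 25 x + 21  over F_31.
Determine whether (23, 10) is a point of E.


Check whether y^2 = x^3 + 25 x + 21 (mod 31) for (x, y) = (23, 10).
LHS: y^2 = 10^2 mod 31 = 7
RHS: x^3 + 25 x + 21 = 23^3 + 25*23 + 21 mod 31 = 22
LHS != RHS

No, not on the curve


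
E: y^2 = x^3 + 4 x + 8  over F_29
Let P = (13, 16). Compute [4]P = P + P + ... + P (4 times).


k = 4 = 100_2 (binary, LSB first: 001)
Double-and-add from P = (13, 16):
  bit 0 = 0: acc unchanged = O
  bit 1 = 0: acc unchanged = O
  bit 2 = 1: acc = O + (14, 13) = (14, 13)

4P = (14, 13)


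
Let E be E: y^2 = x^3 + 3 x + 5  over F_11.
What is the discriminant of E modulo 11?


4 a^3 + 27 b^2 = 4*3^3 + 27*5^2 = 108 + 675 = 783
Delta = -16 * (783) = -12528
Delta mod 11 = 1

Delta = 1 (mod 11)


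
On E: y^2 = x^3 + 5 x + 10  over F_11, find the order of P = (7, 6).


Compute successive multiples of P until we hit O:
  1P = (7, 6)
  2P = (1, 4)
  3P = (8, 1)
  4P = (10, 9)
  5P = (6, 6)
  6P = (9, 5)
  7P = (9, 6)
  8P = (6, 5)
  ... (continuing to 13P)
  13P = O

ord(P) = 13


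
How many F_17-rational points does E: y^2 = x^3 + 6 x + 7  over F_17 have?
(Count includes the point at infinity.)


For each x in F_17, count y with y^2 = x^3 + 6 x + 7 mod 17:
  x = 3: RHS = 1, y in [1, 16]  -> 2 point(s)
  x = 5: RHS = 9, y in [3, 14]  -> 2 point(s)
  x = 6: RHS = 4, y in [2, 15]  -> 2 point(s)
  x = 7: RHS = 1, y in [1, 16]  -> 2 point(s)
  x = 9: RHS = 8, y in [5, 12]  -> 2 point(s)
  x = 10: RHS = 13, y in [8, 9]  -> 2 point(s)
  x = 13: RHS = 4, y in [2, 15]  -> 2 point(s)
  x = 14: RHS = 13, y in [8, 9]  -> 2 point(s)
  x = 15: RHS = 4, y in [2, 15]  -> 2 point(s)
  x = 16: RHS = 0, y in [0]  -> 1 point(s)
Affine points: 19. Add the point at infinity: total = 20.

#E(F_17) = 20


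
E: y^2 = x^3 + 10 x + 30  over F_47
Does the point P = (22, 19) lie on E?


Check whether y^2 = x^3 + 10 x + 30 (mod 47) for (x, y) = (22, 19).
LHS: y^2 = 19^2 mod 47 = 32
RHS: x^3 + 10 x + 30 = 22^3 + 10*22 + 30 mod 47 = 41
LHS != RHS

No, not on the curve


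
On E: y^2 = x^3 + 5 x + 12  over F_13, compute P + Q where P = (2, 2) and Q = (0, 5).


P != Q, so use the chord formula.
s = (y2 - y1) / (x2 - x1) = (3) / (11) mod 13 = 5
x3 = s^2 - x1 - x2 mod 13 = 5^2 - 2 - 0 = 10
y3 = s (x1 - x3) - y1 mod 13 = 5 * (2 - 10) - 2 = 10

P + Q = (10, 10)


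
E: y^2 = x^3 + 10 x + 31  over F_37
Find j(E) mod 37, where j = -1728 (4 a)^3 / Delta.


Delta = -16(4 a^3 + 27 b^2) mod 37 = 35
-1728 * (4 a)^3 = -1728 * (4*10)^3 mod 37 = 1
j = 1 * 35^(-1) mod 37 = 18

j = 18 (mod 37)


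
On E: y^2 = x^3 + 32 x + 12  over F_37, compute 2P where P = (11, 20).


Doubling: s = (3 x1^2 + a) / (2 y1)
s = (3*11^2 + 32) / (2*20) mod 37 = 33
x3 = s^2 - 2 x1 mod 37 = 33^2 - 2*11 = 31
y3 = s (x1 - x3) - y1 mod 37 = 33 * (11 - 31) - 20 = 23

2P = (31, 23)


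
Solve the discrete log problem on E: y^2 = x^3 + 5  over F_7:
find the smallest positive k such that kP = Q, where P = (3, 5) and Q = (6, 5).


Enumerate multiples of P until we hit Q = (6, 5):
  1P = (3, 5)
  2P = (5, 5)
  3P = (6, 2)
  4P = (6, 5)
Match found at i = 4.

k = 4


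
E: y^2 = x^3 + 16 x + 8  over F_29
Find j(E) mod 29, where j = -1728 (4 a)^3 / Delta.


Delta = -16(4 a^3 + 27 b^2) mod 29 = 5
-1728 * (4 a)^3 = -1728 * (4*16)^3 mod 29 = 11
j = 11 * 5^(-1) mod 29 = 8

j = 8 (mod 29)


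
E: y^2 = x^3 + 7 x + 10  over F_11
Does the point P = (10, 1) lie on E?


Check whether y^2 = x^3 + 7 x + 10 (mod 11) for (x, y) = (10, 1).
LHS: y^2 = 1^2 mod 11 = 1
RHS: x^3 + 7 x + 10 = 10^3 + 7*10 + 10 mod 11 = 2
LHS != RHS

No, not on the curve


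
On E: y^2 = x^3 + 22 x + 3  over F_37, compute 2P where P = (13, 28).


Doubling: s = (3 x1^2 + a) / (2 y1)
s = (3*13^2 + 22) / (2*28) mod 37 = 22
x3 = s^2 - 2 x1 mod 37 = 22^2 - 2*13 = 14
y3 = s (x1 - x3) - y1 mod 37 = 22 * (13 - 14) - 28 = 24

2P = (14, 24)


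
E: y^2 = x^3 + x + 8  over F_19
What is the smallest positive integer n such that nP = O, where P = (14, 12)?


Compute successive multiples of P until we hit O:
  1P = (14, 12)
  2P = (10, 7)
  3P = (12, 0)
  4P = (10, 12)
  5P = (14, 7)
  6P = O

ord(P) = 6


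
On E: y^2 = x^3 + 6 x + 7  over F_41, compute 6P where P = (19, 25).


k = 6 = 110_2 (binary, LSB first: 011)
Double-and-add from P = (19, 25):
  bit 0 = 0: acc unchanged = O
  bit 1 = 1: acc = O + (7, 33) = (7, 33)
  bit 2 = 1: acc = (7, 33) + (35, 40) = (17, 26)

6P = (17, 26)


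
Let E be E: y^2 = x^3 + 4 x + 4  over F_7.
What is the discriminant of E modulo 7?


4 a^3 + 27 b^2 = 4*4^3 + 27*4^2 = 256 + 432 = 688
Delta = -16 * (688) = -11008
Delta mod 7 = 3

Delta = 3 (mod 7)


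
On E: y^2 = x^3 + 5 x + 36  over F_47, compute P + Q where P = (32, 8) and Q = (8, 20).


P != Q, so use the chord formula.
s = (y2 - y1) / (x2 - x1) = (12) / (23) mod 47 = 23
x3 = s^2 - x1 - x2 mod 47 = 23^2 - 32 - 8 = 19
y3 = s (x1 - x3) - y1 mod 47 = 23 * (32 - 19) - 8 = 9

P + Q = (19, 9)


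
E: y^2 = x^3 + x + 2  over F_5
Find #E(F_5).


For each x in F_5, count y with y^2 = x^3 + 1 x + 2 mod 5:
  x = 1: RHS = 4, y in [2, 3]  -> 2 point(s)
  x = 4: RHS = 0, y in [0]  -> 1 point(s)
Affine points: 3. Add the point at infinity: total = 4.

#E(F_5) = 4


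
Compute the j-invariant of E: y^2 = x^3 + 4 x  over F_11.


Delta = -16(4 a^3 + 27 b^2) mod 11 = 7
-1728 * (4 a)^3 = -1728 * (4*4)^3 mod 11 = 7
j = 7 * 7^(-1) mod 11 = 1

j = 1 (mod 11)


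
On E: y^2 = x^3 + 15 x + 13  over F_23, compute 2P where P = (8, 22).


Doubling: s = (3 x1^2 + a) / (2 y1)
s = (3*8^2 + 15) / (2*22) mod 23 = 0
x3 = s^2 - 2 x1 mod 23 = 0^2 - 2*8 = 7
y3 = s (x1 - x3) - y1 mod 23 = 0 * (8 - 7) - 22 = 1

2P = (7, 1)


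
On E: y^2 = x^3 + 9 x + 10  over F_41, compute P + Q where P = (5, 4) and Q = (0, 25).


P != Q, so use the chord formula.
s = (y2 - y1) / (x2 - x1) = (21) / (36) mod 41 = 4
x3 = s^2 - x1 - x2 mod 41 = 4^2 - 5 - 0 = 11
y3 = s (x1 - x3) - y1 mod 41 = 4 * (5 - 11) - 4 = 13

P + Q = (11, 13)


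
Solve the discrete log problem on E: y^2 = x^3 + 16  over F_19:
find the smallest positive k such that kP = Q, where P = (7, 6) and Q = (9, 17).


Enumerate multiples of P until we hit Q = (9, 17):
  1P = (7, 6)
  2P = (9, 17)
Match found at i = 2.

k = 2


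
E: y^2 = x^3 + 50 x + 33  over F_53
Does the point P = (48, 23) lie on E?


Check whether y^2 = x^3 + 50 x + 33 (mod 53) for (x, y) = (48, 23).
LHS: y^2 = 23^2 mod 53 = 52
RHS: x^3 + 50 x + 33 = 48^3 + 50*48 + 33 mod 53 = 29
LHS != RHS

No, not on the curve


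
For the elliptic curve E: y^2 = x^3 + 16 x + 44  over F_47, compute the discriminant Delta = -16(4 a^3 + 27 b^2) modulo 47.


4 a^3 + 27 b^2 = 4*16^3 + 27*44^2 = 16384 + 52272 = 68656
Delta = -16 * (68656) = -1098496
Delta mod 47 = 35

Delta = 35 (mod 47)


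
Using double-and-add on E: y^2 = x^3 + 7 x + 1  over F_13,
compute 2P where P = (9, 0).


k = 2 = 10_2 (binary, LSB first: 01)
Double-and-add from P = (9, 0):
  bit 0 = 0: acc unchanged = O
  bit 1 = 1: acc = O + O = O

2P = O


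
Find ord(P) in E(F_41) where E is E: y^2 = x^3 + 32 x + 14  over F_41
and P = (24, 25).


Compute successive multiples of P until we hit O:
  1P = (24, 25)
  2P = (25, 30)
  3P = (17, 10)
  4P = (23, 24)
  5P = (36, 4)
  6P = (2, 39)
  7P = (11, 4)
  8P = (4, 1)
  ... (continuing to 33P)
  33P = O

ord(P) = 33


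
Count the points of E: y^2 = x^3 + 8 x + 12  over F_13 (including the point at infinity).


For each x in F_13, count y with y^2 = x^3 + 8 x + 12 mod 13:
  x = 0: RHS = 12, y in [5, 8]  -> 2 point(s)
  x = 2: RHS = 10, y in [6, 7]  -> 2 point(s)
  x = 4: RHS = 4, y in [2, 11]  -> 2 point(s)
  x = 6: RHS = 3, y in [4, 9]  -> 2 point(s)
  x = 8: RHS = 3, y in [4, 9]  -> 2 point(s)
  x = 10: RHS = 0, y in [0]  -> 1 point(s)
  x = 11: RHS = 1, y in [1, 12]  -> 2 point(s)
  x = 12: RHS = 3, y in [4, 9]  -> 2 point(s)
Affine points: 15. Add the point at infinity: total = 16.

#E(F_13) = 16


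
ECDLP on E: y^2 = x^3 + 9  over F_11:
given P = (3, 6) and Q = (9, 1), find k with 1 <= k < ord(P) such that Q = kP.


Enumerate multiples of P until we hit Q = (9, 1):
  1P = (3, 6)
  2P = (8, 2)
  3P = (9, 1)
Match found at i = 3.

k = 3


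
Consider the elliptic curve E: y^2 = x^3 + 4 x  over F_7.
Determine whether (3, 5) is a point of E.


Check whether y^2 = x^3 + 4 x + 0 (mod 7) for (x, y) = (3, 5).
LHS: y^2 = 5^2 mod 7 = 4
RHS: x^3 + 4 x + 0 = 3^3 + 4*3 + 0 mod 7 = 4
LHS = RHS

Yes, on the curve


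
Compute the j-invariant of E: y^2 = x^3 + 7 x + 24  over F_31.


Delta = -16(4 a^3 + 27 b^2) mod 31 = 1
-1728 * (4 a)^3 = -1728 * (4*7)^3 mod 31 = 1
j = 1 * 1^(-1) mod 31 = 1

j = 1 (mod 31)


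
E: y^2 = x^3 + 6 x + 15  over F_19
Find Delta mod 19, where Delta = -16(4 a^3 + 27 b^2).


4 a^3 + 27 b^2 = 4*6^3 + 27*15^2 = 864 + 6075 = 6939
Delta = -16 * (6939) = -111024
Delta mod 19 = 12

Delta = 12 (mod 19)


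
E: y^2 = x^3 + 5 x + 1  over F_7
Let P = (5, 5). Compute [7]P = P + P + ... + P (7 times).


k = 7 = 111_2 (binary, LSB first: 111)
Double-and-add from P = (5, 5):
  bit 0 = 1: acc = O + (5, 5) = (5, 5)
  bit 1 = 1: acc = (5, 5) + (5, 2) = O
  bit 2 = 1: acc = O + (5, 5) = (5, 5)

7P = (5, 5)


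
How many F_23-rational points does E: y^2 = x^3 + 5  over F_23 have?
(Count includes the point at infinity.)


For each x in F_23, count y with y^2 = x^3 + 0 x + 5 mod 23:
  x = 1: RHS = 6, y in [11, 12]  -> 2 point(s)
  x = 2: RHS = 13, y in [6, 17]  -> 2 point(s)
  x = 3: RHS = 9, y in [3, 20]  -> 2 point(s)
  x = 4: RHS = 0, y in [0]  -> 1 point(s)
  x = 7: RHS = 3, y in [7, 16]  -> 2 point(s)
  x = 10: RHS = 16, y in [4, 19]  -> 2 point(s)
  x = 11: RHS = 2, y in [5, 18]  -> 2 point(s)
  x = 12: RHS = 8, y in [10, 13]  -> 2 point(s)
  x = 14: RHS = 12, y in [9, 14]  -> 2 point(s)
  x = 18: RHS = 18, y in [8, 15]  -> 2 point(s)
  x = 20: RHS = 1, y in [1, 22]  -> 2 point(s)
  x = 22: RHS = 4, y in [2, 21]  -> 2 point(s)
Affine points: 23. Add the point at infinity: total = 24.

#E(F_23) = 24


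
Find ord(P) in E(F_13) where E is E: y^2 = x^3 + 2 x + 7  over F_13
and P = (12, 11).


Compute successive multiples of P until we hit O:
  1P = (12, 11)
  2P = (6, 1)
  3P = (5, 5)
  4P = (10, 0)
  5P = (5, 8)
  6P = (6, 12)
  7P = (12, 2)
  8P = O

ord(P) = 8


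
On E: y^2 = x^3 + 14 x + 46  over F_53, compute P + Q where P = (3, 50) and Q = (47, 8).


P != Q, so use the chord formula.
s = (y2 - y1) / (x2 - x1) = (11) / (44) mod 53 = 40
x3 = s^2 - x1 - x2 mod 53 = 40^2 - 3 - 47 = 13
y3 = s (x1 - x3) - y1 mod 53 = 40 * (3 - 13) - 50 = 27

P + Q = (13, 27)


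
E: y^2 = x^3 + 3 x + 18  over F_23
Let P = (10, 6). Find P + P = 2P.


Doubling: s = (3 x1^2 + a) / (2 y1)
s = (3*10^2 + 3) / (2*6) mod 23 = 8
x3 = s^2 - 2 x1 mod 23 = 8^2 - 2*10 = 21
y3 = s (x1 - x3) - y1 mod 23 = 8 * (10 - 21) - 6 = 21

2P = (21, 21)


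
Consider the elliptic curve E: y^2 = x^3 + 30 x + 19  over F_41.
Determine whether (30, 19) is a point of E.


Check whether y^2 = x^3 + 30 x + 19 (mod 41) for (x, y) = (30, 19).
LHS: y^2 = 19^2 mod 41 = 33
RHS: x^3 + 30 x + 19 = 30^3 + 30*30 + 19 mod 41 = 39
LHS != RHS

No, not on the curve


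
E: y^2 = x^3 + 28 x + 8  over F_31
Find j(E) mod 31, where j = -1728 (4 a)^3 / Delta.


Delta = -16(4 a^3 + 27 b^2) mod 31 = 27
-1728 * (4 a)^3 = -1728 * (4*28)^3 mod 31 = 2
j = 2 * 27^(-1) mod 31 = 15

j = 15 (mod 31)


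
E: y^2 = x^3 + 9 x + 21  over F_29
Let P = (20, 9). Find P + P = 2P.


Doubling: s = (3 x1^2 + a) / (2 y1)
s = (3*20^2 + 9) / (2*9) mod 29 = 14
x3 = s^2 - 2 x1 mod 29 = 14^2 - 2*20 = 11
y3 = s (x1 - x3) - y1 mod 29 = 14 * (20 - 11) - 9 = 1

2P = (11, 1)


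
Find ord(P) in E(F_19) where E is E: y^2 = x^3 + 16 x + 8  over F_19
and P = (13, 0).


Compute successive multiples of P until we hit O:
  1P = (13, 0)
  2P = O

ord(P) = 2


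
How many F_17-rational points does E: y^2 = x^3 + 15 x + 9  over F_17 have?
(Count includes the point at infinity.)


For each x in F_17, count y with y^2 = x^3 + 15 x + 9 mod 17:
  x = 0: RHS = 9, y in [3, 14]  -> 2 point(s)
  x = 1: RHS = 8, y in [5, 12]  -> 2 point(s)
  x = 2: RHS = 13, y in [8, 9]  -> 2 point(s)
  x = 3: RHS = 13, y in [8, 9]  -> 2 point(s)
  x = 6: RHS = 9, y in [3, 14]  -> 2 point(s)
  x = 7: RHS = 15, y in [7, 10]  -> 2 point(s)
  x = 11: RHS = 9, y in [3, 14]  -> 2 point(s)
  x = 12: RHS = 13, y in [8, 9]  -> 2 point(s)
  x = 13: RHS = 4, y in [2, 15]  -> 2 point(s)
Affine points: 18. Add the point at infinity: total = 19.

#E(F_17) = 19


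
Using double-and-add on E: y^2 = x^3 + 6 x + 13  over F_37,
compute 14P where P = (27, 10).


k = 14 = 1110_2 (binary, LSB first: 0111)
Double-and-add from P = (27, 10):
  bit 0 = 0: acc unchanged = O
  bit 1 = 1: acc = O + (11, 35) = (11, 35)
  bit 2 = 1: acc = (11, 35) + (22, 27) = (3, 13)
  bit 3 = 1: acc = (3, 13) + (19, 17) = (22, 10)

14P = (22, 10)


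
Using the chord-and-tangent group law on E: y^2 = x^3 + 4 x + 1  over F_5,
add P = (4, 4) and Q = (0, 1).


P != Q, so use the chord formula.
s = (y2 - y1) / (x2 - x1) = (2) / (1) mod 5 = 2
x3 = s^2 - x1 - x2 mod 5 = 2^2 - 4 - 0 = 0
y3 = s (x1 - x3) - y1 mod 5 = 2 * (4 - 0) - 4 = 4

P + Q = (0, 4)


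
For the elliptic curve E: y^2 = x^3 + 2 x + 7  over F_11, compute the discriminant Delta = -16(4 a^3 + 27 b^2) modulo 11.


4 a^3 + 27 b^2 = 4*2^3 + 27*7^2 = 32 + 1323 = 1355
Delta = -16 * (1355) = -21680
Delta mod 11 = 1

Delta = 1 (mod 11)


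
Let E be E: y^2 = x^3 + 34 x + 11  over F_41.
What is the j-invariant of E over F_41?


Delta = -16(4 a^3 + 27 b^2) mod 41 = 20
-1728 * (4 a)^3 = -1728 * (4*34)^3 mod 41 = 20
j = 20 * 20^(-1) mod 41 = 1

j = 1 (mod 41)


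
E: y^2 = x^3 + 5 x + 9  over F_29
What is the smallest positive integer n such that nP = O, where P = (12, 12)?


Compute successive multiples of P until we hit O:
  1P = (12, 12)
  2P = (4, 8)
  3P = (6, 20)
  4P = (16, 3)
  5P = (26, 5)
  6P = (13, 3)
  7P = (27, 7)
  8P = (3, 14)
  ... (continuing to 24P)
  24P = O

ord(P) = 24


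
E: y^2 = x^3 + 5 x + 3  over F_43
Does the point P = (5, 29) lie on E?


Check whether y^2 = x^3 + 5 x + 3 (mod 43) for (x, y) = (5, 29).
LHS: y^2 = 29^2 mod 43 = 24
RHS: x^3 + 5 x + 3 = 5^3 + 5*5 + 3 mod 43 = 24
LHS = RHS

Yes, on the curve


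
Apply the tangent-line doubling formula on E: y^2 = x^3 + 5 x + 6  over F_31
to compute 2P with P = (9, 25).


Doubling: s = (3 x1^2 + a) / (2 y1)
s = (3*9^2 + 5) / (2*25) mod 31 = 0
x3 = s^2 - 2 x1 mod 31 = 0^2 - 2*9 = 13
y3 = s (x1 - x3) - y1 mod 31 = 0 * (9 - 13) - 25 = 6

2P = (13, 6)


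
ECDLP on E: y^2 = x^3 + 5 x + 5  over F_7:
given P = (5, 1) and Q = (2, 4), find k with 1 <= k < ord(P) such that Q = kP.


Enumerate multiples of P until we hit Q = (2, 4):
  1P = (5, 1)
  2P = (1, 5)
  3P = (2, 3)
  4P = (2, 4)
Match found at i = 4.

k = 4


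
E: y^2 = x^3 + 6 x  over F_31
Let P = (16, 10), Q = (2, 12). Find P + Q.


P != Q, so use the chord formula.
s = (y2 - y1) / (x2 - x1) = (2) / (17) mod 31 = 22
x3 = s^2 - x1 - x2 mod 31 = 22^2 - 16 - 2 = 1
y3 = s (x1 - x3) - y1 mod 31 = 22 * (16 - 1) - 10 = 10

P + Q = (1, 10)


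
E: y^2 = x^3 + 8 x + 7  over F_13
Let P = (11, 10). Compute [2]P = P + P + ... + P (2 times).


k = 2 = 10_2 (binary, LSB first: 01)
Double-and-add from P = (11, 10):
  bit 0 = 0: acc unchanged = O
  bit 1 = 1: acc = O + (5, 9) = (5, 9)

2P = (5, 9)


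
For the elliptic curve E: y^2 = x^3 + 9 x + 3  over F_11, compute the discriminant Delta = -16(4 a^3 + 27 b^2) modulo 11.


4 a^3 + 27 b^2 = 4*9^3 + 27*3^2 = 2916 + 243 = 3159
Delta = -16 * (3159) = -50544
Delta mod 11 = 1

Delta = 1 (mod 11)


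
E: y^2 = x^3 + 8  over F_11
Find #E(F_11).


For each x in F_11, count y with y^2 = x^3 + 0 x + 8 mod 11:
  x = 1: RHS = 9, y in [3, 8]  -> 2 point(s)
  x = 2: RHS = 5, y in [4, 7]  -> 2 point(s)
  x = 5: RHS = 1, y in [1, 10]  -> 2 point(s)
  x = 6: RHS = 4, y in [2, 9]  -> 2 point(s)
  x = 8: RHS = 3, y in [5, 6]  -> 2 point(s)
  x = 9: RHS = 0, y in [0]  -> 1 point(s)
Affine points: 11. Add the point at infinity: total = 12.

#E(F_11) = 12


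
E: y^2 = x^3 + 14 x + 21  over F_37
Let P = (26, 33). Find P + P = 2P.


Doubling: s = (3 x1^2 + a) / (2 y1)
s = (3*26^2 + 14) / (2*33) mod 37 = 13
x3 = s^2 - 2 x1 mod 37 = 13^2 - 2*26 = 6
y3 = s (x1 - x3) - y1 mod 37 = 13 * (26 - 6) - 33 = 5

2P = (6, 5)


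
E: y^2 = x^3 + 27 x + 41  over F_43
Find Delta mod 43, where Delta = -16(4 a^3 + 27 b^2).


4 a^3 + 27 b^2 = 4*27^3 + 27*41^2 = 78732 + 45387 = 124119
Delta = -16 * (124119) = -1985904
Delta mod 43 = 8

Delta = 8 (mod 43)


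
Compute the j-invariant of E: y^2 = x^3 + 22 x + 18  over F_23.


Delta = -16(4 a^3 + 27 b^2) mod 23 = 5
-1728 * (4 a)^3 = -1728 * (4*22)^3 mod 23 = 8
j = 8 * 5^(-1) mod 23 = 20

j = 20 (mod 23)


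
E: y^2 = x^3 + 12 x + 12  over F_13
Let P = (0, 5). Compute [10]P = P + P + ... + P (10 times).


k = 10 = 1010_2 (binary, LSB first: 0101)
Double-and-add from P = (0, 5):
  bit 0 = 0: acc unchanged = O
  bit 1 = 1: acc = O + (3, 7) = (3, 7)
  bit 2 = 0: acc unchanged = (3, 7)
  bit 3 = 1: acc = (3, 7) + (8, 10) = (6, 12)

10P = (6, 12)


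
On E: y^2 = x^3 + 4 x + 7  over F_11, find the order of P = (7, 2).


Compute successive multiples of P until we hit O:
  1P = (7, 2)
  2P = (1, 10)
  3P = (6, 4)
  4P = (2, 10)
  5P = (5, 8)
  6P = (8, 1)
  7P = (8, 10)
  8P = (5, 3)
  ... (continuing to 13P)
  13P = O

ord(P) = 13


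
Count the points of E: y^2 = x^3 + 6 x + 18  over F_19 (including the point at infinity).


For each x in F_19, count y with y^2 = x^3 + 6 x + 18 mod 19:
  x = 1: RHS = 6, y in [5, 14]  -> 2 point(s)
  x = 2: RHS = 0, y in [0]  -> 1 point(s)
  x = 3: RHS = 6, y in [5, 14]  -> 2 point(s)
  x = 4: RHS = 11, y in [7, 12]  -> 2 point(s)
  x = 6: RHS = 4, y in [2, 17]  -> 2 point(s)
  x = 7: RHS = 4, y in [2, 17]  -> 2 point(s)
  x = 11: RHS = 9, y in [3, 16]  -> 2 point(s)
  x = 15: RHS = 6, y in [5, 14]  -> 2 point(s)
  x = 16: RHS = 11, y in [7, 12]  -> 2 point(s)
  x = 17: RHS = 17, y in [6, 13]  -> 2 point(s)
  x = 18: RHS = 11, y in [7, 12]  -> 2 point(s)
Affine points: 21. Add the point at infinity: total = 22.

#E(F_19) = 22


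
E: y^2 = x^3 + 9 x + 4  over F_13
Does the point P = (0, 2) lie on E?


Check whether y^2 = x^3 + 9 x + 4 (mod 13) for (x, y) = (0, 2).
LHS: y^2 = 2^2 mod 13 = 4
RHS: x^3 + 9 x + 4 = 0^3 + 9*0 + 4 mod 13 = 4
LHS = RHS

Yes, on the curve


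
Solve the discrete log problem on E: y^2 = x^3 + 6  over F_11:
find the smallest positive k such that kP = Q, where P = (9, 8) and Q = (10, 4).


Enumerate multiples of P until we hit Q = (10, 4):
  1P = (9, 8)
  2P = (8, 1)
  3P = (10, 7)
  4P = (4, 9)
  5P = (2, 6)
  6P = (3, 0)
  7P = (2, 5)
  8P = (4, 2)
  9P = (10, 4)
Match found at i = 9.

k = 9


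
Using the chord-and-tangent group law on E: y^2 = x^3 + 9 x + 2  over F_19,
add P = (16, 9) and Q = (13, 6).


P != Q, so use the chord formula.
s = (y2 - y1) / (x2 - x1) = (16) / (16) mod 19 = 1
x3 = s^2 - x1 - x2 mod 19 = 1^2 - 16 - 13 = 10
y3 = s (x1 - x3) - y1 mod 19 = 1 * (16 - 10) - 9 = 16

P + Q = (10, 16)


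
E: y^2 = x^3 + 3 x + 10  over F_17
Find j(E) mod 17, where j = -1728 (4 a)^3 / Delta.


Delta = -16(4 a^3 + 27 b^2) mod 17 = 3
-1728 * (4 a)^3 = -1728 * (4*3)^3 mod 17 = 15
j = 15 * 3^(-1) mod 17 = 5

j = 5 (mod 17)


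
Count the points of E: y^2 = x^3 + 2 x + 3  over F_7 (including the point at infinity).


For each x in F_7, count y with y^2 = x^3 + 2 x + 3 mod 7:
  x = 2: RHS = 1, y in [1, 6]  -> 2 point(s)
  x = 3: RHS = 1, y in [1, 6]  -> 2 point(s)
  x = 6: RHS = 0, y in [0]  -> 1 point(s)
Affine points: 5. Add the point at infinity: total = 6.

#E(F_7) = 6


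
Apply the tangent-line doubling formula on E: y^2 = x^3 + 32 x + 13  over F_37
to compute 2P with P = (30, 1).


Doubling: s = (3 x1^2 + a) / (2 y1)
s = (3*30^2 + 32) / (2*1) mod 37 = 34
x3 = s^2 - 2 x1 mod 37 = 34^2 - 2*30 = 23
y3 = s (x1 - x3) - y1 mod 37 = 34 * (30 - 23) - 1 = 15

2P = (23, 15)


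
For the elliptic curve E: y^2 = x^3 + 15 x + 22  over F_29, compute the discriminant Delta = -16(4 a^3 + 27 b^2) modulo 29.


4 a^3 + 27 b^2 = 4*15^3 + 27*22^2 = 13500 + 13068 = 26568
Delta = -16 * (26568) = -425088
Delta mod 29 = 23

Delta = 23 (mod 29)


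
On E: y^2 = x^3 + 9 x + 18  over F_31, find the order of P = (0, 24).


Compute successive multiples of P until we hit O:
  1P = (0, 24)
  2P = (5, 8)
  3P = (4, 26)
  4P = (4, 5)
  5P = (5, 23)
  6P = (0, 7)
  7P = O

ord(P) = 7


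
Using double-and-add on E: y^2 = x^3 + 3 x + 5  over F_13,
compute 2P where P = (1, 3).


k = 2 = 10_2 (binary, LSB first: 01)
Double-and-add from P = (1, 3):
  bit 0 = 0: acc unchanged = O
  bit 1 = 1: acc = O + (12, 12) = (12, 12)

2P = (12, 12)


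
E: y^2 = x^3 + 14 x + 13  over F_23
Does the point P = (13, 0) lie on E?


Check whether y^2 = x^3 + 14 x + 13 (mod 23) for (x, y) = (13, 0).
LHS: y^2 = 0^2 mod 23 = 0
RHS: x^3 + 14 x + 13 = 13^3 + 14*13 + 13 mod 23 = 0
LHS = RHS

Yes, on the curve


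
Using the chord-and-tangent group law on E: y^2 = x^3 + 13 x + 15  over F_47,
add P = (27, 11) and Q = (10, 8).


P != Q, so use the chord formula.
s = (y2 - y1) / (x2 - x1) = (44) / (30) mod 47 = 14
x3 = s^2 - x1 - x2 mod 47 = 14^2 - 27 - 10 = 18
y3 = s (x1 - x3) - y1 mod 47 = 14 * (27 - 18) - 11 = 21

P + Q = (18, 21)


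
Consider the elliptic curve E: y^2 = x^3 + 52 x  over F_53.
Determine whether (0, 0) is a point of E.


Check whether y^2 = x^3 + 52 x + 0 (mod 53) for (x, y) = (0, 0).
LHS: y^2 = 0^2 mod 53 = 0
RHS: x^3 + 52 x + 0 = 0^3 + 52*0 + 0 mod 53 = 0
LHS = RHS

Yes, on the curve


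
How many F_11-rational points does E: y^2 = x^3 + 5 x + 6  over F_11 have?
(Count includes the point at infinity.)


For each x in F_11, count y with y^2 = x^3 + 5 x + 6 mod 11:
  x = 1: RHS = 1, y in [1, 10]  -> 2 point(s)
  x = 3: RHS = 4, y in [2, 9]  -> 2 point(s)
  x = 10: RHS = 0, y in [0]  -> 1 point(s)
Affine points: 5. Add the point at infinity: total = 6.

#E(F_11) = 6


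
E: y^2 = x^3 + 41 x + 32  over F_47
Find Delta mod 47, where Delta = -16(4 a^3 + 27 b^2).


4 a^3 + 27 b^2 = 4*41^3 + 27*32^2 = 275684 + 27648 = 303332
Delta = -16 * (303332) = -4853312
Delta mod 47 = 2

Delta = 2 (mod 47)


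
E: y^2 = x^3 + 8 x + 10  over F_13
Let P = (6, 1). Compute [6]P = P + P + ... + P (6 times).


k = 6 = 110_2 (binary, LSB first: 011)
Double-and-add from P = (6, 1):
  bit 0 = 0: acc unchanged = O
  bit 1 = 1: acc = O + (11, 8) = (11, 8)
  bit 2 = 1: acc = (11, 8) + (8, 12) = (3, 3)

6P = (3, 3)


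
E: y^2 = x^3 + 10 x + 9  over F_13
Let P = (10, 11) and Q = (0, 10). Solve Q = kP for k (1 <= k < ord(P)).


Enumerate multiples of P until we hit Q = (0, 10):
  1P = (10, 11)
  2P = (3, 12)
  3P = (4, 3)
  4P = (8, 9)
  5P = (9, 3)
  6P = (6, 8)
  7P = (0, 3)
  8P = (0, 10)
Match found at i = 8.

k = 8


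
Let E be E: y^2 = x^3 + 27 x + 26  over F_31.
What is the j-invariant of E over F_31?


Delta = -16(4 a^3 + 27 b^2) mod 31 = 23
-1728 * (4 a)^3 = -1728 * (4*27)^3 mod 31 = 30
j = 30 * 23^(-1) mod 31 = 4

j = 4 (mod 31)


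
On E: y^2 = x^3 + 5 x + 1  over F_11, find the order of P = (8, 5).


Compute successive multiples of P until we hit O:
  1P = (8, 5)
  2P = (7, 7)
  3P = (0, 1)
  4P = (6, 7)
  5P = (9, 7)
  6P = (9, 4)
  7P = (6, 4)
  8P = (0, 10)
  ... (continuing to 11P)
  11P = O

ord(P) = 11


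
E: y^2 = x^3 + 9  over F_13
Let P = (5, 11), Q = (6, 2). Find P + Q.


P != Q, so use the chord formula.
s = (y2 - y1) / (x2 - x1) = (4) / (1) mod 13 = 4
x3 = s^2 - x1 - x2 mod 13 = 4^2 - 5 - 6 = 5
y3 = s (x1 - x3) - y1 mod 13 = 4 * (5 - 5) - 11 = 2

P + Q = (5, 2)


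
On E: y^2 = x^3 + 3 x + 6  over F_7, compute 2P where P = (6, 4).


Doubling: s = (3 x1^2 + a) / (2 y1)
s = (3*6^2 + 3) / (2*4) mod 7 = 6
x3 = s^2 - 2 x1 mod 7 = 6^2 - 2*6 = 3
y3 = s (x1 - x3) - y1 mod 7 = 6 * (6 - 3) - 4 = 0

2P = (3, 0)


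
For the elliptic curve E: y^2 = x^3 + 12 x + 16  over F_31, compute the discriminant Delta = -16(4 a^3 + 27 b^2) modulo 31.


4 a^3 + 27 b^2 = 4*12^3 + 27*16^2 = 6912 + 6912 = 13824
Delta = -16 * (13824) = -221184
Delta mod 31 = 1

Delta = 1 (mod 31)


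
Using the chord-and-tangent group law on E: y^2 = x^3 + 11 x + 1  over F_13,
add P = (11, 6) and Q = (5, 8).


P != Q, so use the chord formula.
s = (y2 - y1) / (x2 - x1) = (2) / (7) mod 13 = 4
x3 = s^2 - x1 - x2 mod 13 = 4^2 - 11 - 5 = 0
y3 = s (x1 - x3) - y1 mod 13 = 4 * (11 - 0) - 6 = 12

P + Q = (0, 12)


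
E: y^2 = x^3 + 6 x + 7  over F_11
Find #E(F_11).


For each x in F_11, count y with y^2 = x^3 + 6 x + 7 mod 11:
  x = 1: RHS = 3, y in [5, 6]  -> 2 point(s)
  x = 2: RHS = 5, y in [4, 7]  -> 2 point(s)
  x = 9: RHS = 9, y in [3, 8]  -> 2 point(s)
  x = 10: RHS = 0, y in [0]  -> 1 point(s)
Affine points: 7. Add the point at infinity: total = 8.

#E(F_11) = 8


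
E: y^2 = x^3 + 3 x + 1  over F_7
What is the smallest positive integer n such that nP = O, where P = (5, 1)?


Compute successive multiples of P until we hit O:
  1P = (5, 1)
  2P = (6, 2)
  3P = (4, 0)
  4P = (6, 5)
  5P = (5, 6)
  6P = O

ord(P) = 6


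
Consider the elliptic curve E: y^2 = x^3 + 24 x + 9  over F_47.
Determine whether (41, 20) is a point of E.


Check whether y^2 = x^3 + 24 x + 9 (mod 47) for (x, y) = (41, 20).
LHS: y^2 = 20^2 mod 47 = 24
RHS: x^3 + 24 x + 9 = 41^3 + 24*41 + 9 mod 47 = 25
LHS != RHS

No, not on the curve


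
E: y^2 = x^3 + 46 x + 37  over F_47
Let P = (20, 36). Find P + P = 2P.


Doubling: s = (3 x1^2 + a) / (2 y1)
s = (3*20^2 + 46) / (2*36) mod 47 = 16
x3 = s^2 - 2 x1 mod 47 = 16^2 - 2*20 = 28
y3 = s (x1 - x3) - y1 mod 47 = 16 * (20 - 28) - 36 = 24

2P = (28, 24)


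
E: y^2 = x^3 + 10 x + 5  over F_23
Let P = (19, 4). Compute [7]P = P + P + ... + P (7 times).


k = 7 = 111_2 (binary, LSB first: 111)
Double-and-add from P = (19, 4):
  bit 0 = 1: acc = O + (19, 4) = (19, 4)
  bit 1 = 1: acc = (19, 4) + (16, 12) = (13, 3)
  bit 2 = 1: acc = (13, 3) + (7, 21) = (12, 17)

7P = (12, 17)


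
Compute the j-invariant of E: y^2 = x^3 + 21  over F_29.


Delta = -16(4 a^3 + 27 b^2) mod 29 = 18
-1728 * (4 a)^3 = -1728 * (4*0)^3 mod 29 = 0
j = 0 * 18^(-1) mod 29 = 0

j = 0 (mod 29)


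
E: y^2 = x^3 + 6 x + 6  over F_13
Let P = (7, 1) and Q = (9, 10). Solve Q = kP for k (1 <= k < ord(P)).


Enumerate multiples of P until we hit Q = (9, 10):
  1P = (7, 1)
  2P = (11, 5)
  3P = (9, 10)
Match found at i = 3.

k = 3


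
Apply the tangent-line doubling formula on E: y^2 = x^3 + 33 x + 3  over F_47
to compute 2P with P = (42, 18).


Doubling: s = (3 x1^2 + a) / (2 y1)
s = (3*42^2 + 33) / (2*18) mod 47 = 3
x3 = s^2 - 2 x1 mod 47 = 3^2 - 2*42 = 19
y3 = s (x1 - x3) - y1 mod 47 = 3 * (42 - 19) - 18 = 4

2P = (19, 4)


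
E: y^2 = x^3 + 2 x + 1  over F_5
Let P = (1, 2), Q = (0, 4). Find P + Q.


P != Q, so use the chord formula.
s = (y2 - y1) / (x2 - x1) = (2) / (4) mod 5 = 3
x3 = s^2 - x1 - x2 mod 5 = 3^2 - 1 - 0 = 3
y3 = s (x1 - x3) - y1 mod 5 = 3 * (1 - 3) - 2 = 2

P + Q = (3, 2)


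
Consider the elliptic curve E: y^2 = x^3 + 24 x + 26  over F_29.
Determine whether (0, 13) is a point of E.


Check whether y^2 = x^3 + 24 x + 26 (mod 29) for (x, y) = (0, 13).
LHS: y^2 = 13^2 mod 29 = 24
RHS: x^3 + 24 x + 26 = 0^3 + 24*0 + 26 mod 29 = 26
LHS != RHS

No, not on the curve


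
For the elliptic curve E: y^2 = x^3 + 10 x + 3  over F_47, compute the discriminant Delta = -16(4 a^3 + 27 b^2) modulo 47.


4 a^3 + 27 b^2 = 4*10^3 + 27*3^2 = 4000 + 243 = 4243
Delta = -16 * (4243) = -67888
Delta mod 47 = 27

Delta = 27 (mod 47)


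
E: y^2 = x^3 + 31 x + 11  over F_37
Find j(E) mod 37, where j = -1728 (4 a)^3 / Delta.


Delta = -16(4 a^3 + 27 b^2) mod 37 = 32
-1728 * (4 a)^3 = -1728 * (4*31)^3 mod 37 = 6
j = 6 * 32^(-1) mod 37 = 21

j = 21 (mod 37)


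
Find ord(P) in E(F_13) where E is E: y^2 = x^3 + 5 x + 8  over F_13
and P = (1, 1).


Compute successive multiples of P until we hit O:
  1P = (1, 1)
  2P = (1, 12)
  3P = O

ord(P) = 3


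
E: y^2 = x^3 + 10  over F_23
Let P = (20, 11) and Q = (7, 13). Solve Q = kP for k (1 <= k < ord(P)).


Enumerate multiples of P until we hit Q = (7, 13):
  1P = (20, 11)
  2P = (22, 20)
  3P = (7, 13)
Match found at i = 3.

k = 3


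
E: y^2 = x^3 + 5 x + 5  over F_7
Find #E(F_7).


For each x in F_7, count y with y^2 = x^3 + 5 x + 5 mod 7:
  x = 1: RHS = 4, y in [2, 5]  -> 2 point(s)
  x = 2: RHS = 2, y in [3, 4]  -> 2 point(s)
  x = 5: RHS = 1, y in [1, 6]  -> 2 point(s)
Affine points: 6. Add the point at infinity: total = 7.

#E(F_7) = 7


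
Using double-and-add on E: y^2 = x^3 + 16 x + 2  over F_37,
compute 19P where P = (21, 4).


k = 19 = 10011_2 (binary, LSB first: 11001)
Double-and-add from P = (21, 4):
  bit 0 = 1: acc = O + (21, 4) = (21, 4)
  bit 1 = 1: acc = (21, 4) + (16, 5) = (3, 22)
  bit 2 = 0: acc unchanged = (3, 22)
  bit 3 = 0: acc unchanged = (3, 22)
  bit 4 = 1: acc = (3, 22) + (35, 31) = (20, 16)

19P = (20, 16)


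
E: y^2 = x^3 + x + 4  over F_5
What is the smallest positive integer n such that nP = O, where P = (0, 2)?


Compute successive multiples of P until we hit O:
  1P = (0, 2)
  2P = (1, 4)
  3P = (3, 2)
  4P = (2, 3)
  5P = (2, 2)
  6P = (3, 3)
  7P = (1, 1)
  8P = (0, 3)
  ... (continuing to 9P)
  9P = O

ord(P) = 9


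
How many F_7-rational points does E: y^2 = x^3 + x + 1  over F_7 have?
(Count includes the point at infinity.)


For each x in F_7, count y with y^2 = x^3 + 1 x + 1 mod 7:
  x = 0: RHS = 1, y in [1, 6]  -> 2 point(s)
  x = 2: RHS = 4, y in [2, 5]  -> 2 point(s)
Affine points: 4. Add the point at infinity: total = 5.

#E(F_7) = 5


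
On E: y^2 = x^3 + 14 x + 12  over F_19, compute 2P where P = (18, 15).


Doubling: s = (3 x1^2 + a) / (2 y1)
s = (3*18^2 + 14) / (2*15) mod 19 = 5
x3 = s^2 - 2 x1 mod 19 = 5^2 - 2*18 = 8
y3 = s (x1 - x3) - y1 mod 19 = 5 * (18 - 8) - 15 = 16

2P = (8, 16)


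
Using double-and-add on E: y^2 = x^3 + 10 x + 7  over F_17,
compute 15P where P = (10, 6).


k = 15 = 1111_2 (binary, LSB first: 1111)
Double-and-add from P = (10, 6):
  bit 0 = 1: acc = O + (10, 6) = (10, 6)
  bit 1 = 1: acc = (10, 6) + (16, 9) = (4, 14)
  bit 2 = 1: acc = (4, 14) + (1, 16) = (3, 8)
  bit 3 = 1: acc = (3, 8) + (2, 16) = (8, 15)

15P = (8, 15)


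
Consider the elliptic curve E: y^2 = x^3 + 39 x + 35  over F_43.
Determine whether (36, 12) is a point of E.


Check whether y^2 = x^3 + 39 x + 35 (mod 43) for (x, y) = (36, 12).
LHS: y^2 = 12^2 mod 43 = 15
RHS: x^3 + 39 x + 35 = 36^3 + 39*36 + 35 mod 43 = 21
LHS != RHS

No, not on the curve


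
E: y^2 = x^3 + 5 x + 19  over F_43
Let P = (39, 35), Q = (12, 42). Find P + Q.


P != Q, so use the chord formula.
s = (y2 - y1) / (x2 - x1) = (7) / (16) mod 43 = 30
x3 = s^2 - x1 - x2 mod 43 = 30^2 - 39 - 12 = 32
y3 = s (x1 - x3) - y1 mod 43 = 30 * (39 - 32) - 35 = 3

P + Q = (32, 3)


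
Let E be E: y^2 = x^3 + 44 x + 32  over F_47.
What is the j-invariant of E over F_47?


Delta = -16(4 a^3 + 27 b^2) mod 47 = 32
-1728 * (4 a)^3 = -1728 * (4*44)^3 mod 47 = 27
j = 27 * 32^(-1) mod 47 = 17

j = 17 (mod 47)


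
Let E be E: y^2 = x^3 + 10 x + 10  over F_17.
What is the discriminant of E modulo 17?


4 a^3 + 27 b^2 = 4*10^3 + 27*10^2 = 4000 + 2700 = 6700
Delta = -16 * (6700) = -107200
Delta mod 17 = 2

Delta = 2 (mod 17)


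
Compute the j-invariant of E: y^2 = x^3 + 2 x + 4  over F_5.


Delta = -16(4 a^3 + 27 b^2) mod 5 = 1
-1728 * (4 a)^3 = -1728 * (4*2)^3 mod 5 = 4
j = 4 * 1^(-1) mod 5 = 4

j = 4 (mod 5)


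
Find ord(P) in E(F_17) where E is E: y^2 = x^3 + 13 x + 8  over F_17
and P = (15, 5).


Compute successive multiples of P until we hit O:
  1P = (15, 5)
  2P = (6, 9)
  3P = (9, 15)
  4P = (9, 2)
  5P = (6, 8)
  6P = (15, 12)
  7P = O

ord(P) = 7


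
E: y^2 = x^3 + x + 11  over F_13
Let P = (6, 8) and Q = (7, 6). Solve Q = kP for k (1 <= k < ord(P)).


Enumerate multiples of P until we hit Q = (7, 6):
  1P = (6, 8)
  2P = (11, 1)
  3P = (12, 3)
  4P = (4, 12)
  5P = (7, 7)
  6P = (1, 0)
  7P = (7, 6)
Match found at i = 7.

k = 7


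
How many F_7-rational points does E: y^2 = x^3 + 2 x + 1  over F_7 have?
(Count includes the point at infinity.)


For each x in F_7, count y with y^2 = x^3 + 2 x + 1 mod 7:
  x = 0: RHS = 1, y in [1, 6]  -> 2 point(s)
  x = 1: RHS = 4, y in [2, 5]  -> 2 point(s)
Affine points: 4. Add the point at infinity: total = 5.

#E(F_7) = 5


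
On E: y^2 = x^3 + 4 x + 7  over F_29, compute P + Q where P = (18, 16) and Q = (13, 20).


P != Q, so use the chord formula.
s = (y2 - y1) / (x2 - x1) = (4) / (24) mod 29 = 5
x3 = s^2 - x1 - x2 mod 29 = 5^2 - 18 - 13 = 23
y3 = s (x1 - x3) - y1 mod 29 = 5 * (18 - 23) - 16 = 17

P + Q = (23, 17)


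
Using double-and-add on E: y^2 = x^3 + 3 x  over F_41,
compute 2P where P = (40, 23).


k = 2 = 10_2 (binary, LSB first: 01)
Double-and-add from P = (40, 23):
  bit 0 = 0: acc unchanged = O
  bit 1 = 1: acc = O + (10, 13) = (10, 13)

2P = (10, 13)


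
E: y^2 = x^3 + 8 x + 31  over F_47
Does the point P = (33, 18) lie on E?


Check whether y^2 = x^3 + 8 x + 31 (mod 47) for (x, y) = (33, 18).
LHS: y^2 = 18^2 mod 47 = 42
RHS: x^3 + 8 x + 31 = 33^3 + 8*33 + 31 mod 47 = 42
LHS = RHS

Yes, on the curve


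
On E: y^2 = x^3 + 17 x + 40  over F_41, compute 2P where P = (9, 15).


Doubling: s = (3 x1^2 + a) / (2 y1)
s = (3*9^2 + 17) / (2*15) mod 41 = 36
x3 = s^2 - 2 x1 mod 41 = 36^2 - 2*9 = 7
y3 = s (x1 - x3) - y1 mod 41 = 36 * (9 - 7) - 15 = 16

2P = (7, 16)


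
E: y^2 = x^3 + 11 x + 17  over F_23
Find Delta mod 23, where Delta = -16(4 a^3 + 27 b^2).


4 a^3 + 27 b^2 = 4*11^3 + 27*17^2 = 5324 + 7803 = 13127
Delta = -16 * (13127) = -210032
Delta mod 23 = 4

Delta = 4 (mod 23)


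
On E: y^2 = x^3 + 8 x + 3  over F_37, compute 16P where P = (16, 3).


k = 16 = 10000_2 (binary, LSB first: 00001)
Double-and-add from P = (16, 3):
  bit 0 = 0: acc unchanged = O
  bit 1 = 0: acc unchanged = O
  bit 2 = 0: acc unchanged = O
  bit 3 = 0: acc unchanged = O
  bit 4 = 1: acc = O + (2, 8) = (2, 8)

16P = (2, 8)


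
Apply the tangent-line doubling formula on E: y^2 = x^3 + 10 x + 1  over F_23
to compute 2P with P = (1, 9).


Doubling: s = (3 x1^2 + a) / (2 y1)
s = (3*1^2 + 10) / (2*9) mod 23 = 2
x3 = s^2 - 2 x1 mod 23 = 2^2 - 2*1 = 2
y3 = s (x1 - x3) - y1 mod 23 = 2 * (1 - 2) - 9 = 12

2P = (2, 12)


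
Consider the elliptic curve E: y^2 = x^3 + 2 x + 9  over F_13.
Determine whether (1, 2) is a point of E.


Check whether y^2 = x^3 + 2 x + 9 (mod 13) for (x, y) = (1, 2).
LHS: y^2 = 2^2 mod 13 = 4
RHS: x^3 + 2 x + 9 = 1^3 + 2*1 + 9 mod 13 = 12
LHS != RHS

No, not on the curve


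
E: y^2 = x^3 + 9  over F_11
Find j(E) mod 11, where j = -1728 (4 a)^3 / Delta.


Delta = -16(4 a^3 + 27 b^2) mod 11 = 10
-1728 * (4 a)^3 = -1728 * (4*0)^3 mod 11 = 0
j = 0 * 10^(-1) mod 11 = 0

j = 0 (mod 11)


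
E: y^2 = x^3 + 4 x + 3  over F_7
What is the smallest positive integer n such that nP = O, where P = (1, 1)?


Compute successive multiples of P until we hit O:
  1P = (1, 1)
  2P = (5, 6)
  3P = (3, 0)
  4P = (5, 1)
  5P = (1, 6)
  6P = O

ord(P) = 6


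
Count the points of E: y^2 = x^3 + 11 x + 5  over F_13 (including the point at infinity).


For each x in F_13, count y with y^2 = x^3 + 11 x + 5 mod 13:
  x = 1: RHS = 4, y in [2, 11]  -> 2 point(s)
  x = 2: RHS = 9, y in [3, 10]  -> 2 point(s)
  x = 3: RHS = 0, y in [0]  -> 1 point(s)
  x = 4: RHS = 9, y in [3, 10]  -> 2 point(s)
  x = 5: RHS = 3, y in [4, 9]  -> 2 point(s)
  x = 6: RHS = 1, y in [1, 12]  -> 2 point(s)
  x = 7: RHS = 9, y in [3, 10]  -> 2 point(s)
  x = 9: RHS = 1, y in [1, 12]  -> 2 point(s)
  x = 10: RHS = 10, y in [6, 7]  -> 2 point(s)
  x = 11: RHS = 1, y in [1, 12]  -> 2 point(s)
Affine points: 19. Add the point at infinity: total = 20.

#E(F_13) = 20
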